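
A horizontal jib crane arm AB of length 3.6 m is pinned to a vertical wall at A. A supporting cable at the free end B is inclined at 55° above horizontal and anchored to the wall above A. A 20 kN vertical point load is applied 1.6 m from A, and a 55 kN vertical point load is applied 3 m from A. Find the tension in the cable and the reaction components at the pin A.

ΣM about A: T·sin55°·3.6 − 20·1.6 − 55·3 = 0 → T = 197/(3.6·0.819152) = 66.8035 ≈ 66.80 kN.
ΣF_x = 0: A_x − T·cos55° = 0 → A_x = 66.8035 × 0.573576 = 38.32 kN.
ΣF_y = 0: A_y + T·sin55° − 20 − 55 = 0 → A_y = 75 − 66.8035 × 0.819152 = 20.28 kN.

T = 66.80 kN, A_x = 38.32 kN, A_y = 20.28 kN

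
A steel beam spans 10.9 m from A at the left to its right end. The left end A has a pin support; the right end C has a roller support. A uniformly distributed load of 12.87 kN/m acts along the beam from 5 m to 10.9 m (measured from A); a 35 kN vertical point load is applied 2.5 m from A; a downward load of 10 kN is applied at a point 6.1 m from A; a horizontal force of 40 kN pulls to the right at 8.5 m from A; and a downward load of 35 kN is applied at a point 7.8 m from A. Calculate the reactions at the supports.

A_x = -40.00 kN, A_y = 61.88 kN, C_y = 94.05 kN

Resultant of the distributed load: 12.87 × 5.9 = 75.933 kN at 7.95 m from A.
Moments about A: C_y·10.9 − (12.87·5.9)·7.95 − 35·2.5 − 10·6.1 − 35·7.8 = 0 → C_y = 1025.16735/10.9 = 94.0521 ≈ 94.05 kN.
ΣF_y = 0: A_y + 94.0521 − 12.87·5.9 − 35 − 10 − 35 = 0 → A_y = 61.88 kN.
ΣF_x = 0: A_x + 40 = 0 → A_x = -40.00 kN.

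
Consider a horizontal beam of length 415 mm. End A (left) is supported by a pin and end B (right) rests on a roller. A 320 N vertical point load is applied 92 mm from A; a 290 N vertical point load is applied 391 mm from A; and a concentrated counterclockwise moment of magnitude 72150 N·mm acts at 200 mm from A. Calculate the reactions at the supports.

ΣM about A: B_y·415 − 320·92 − 290·391 + 72150 = 0 → B_y = 70680/415 = 170.313 ≈ 170.3 N.
ΣF_y = 0: A_y + 170.313 − 320 − 290 = 0 → A_y = 439.7 N.
ΣF_x = 0: no horizontal applied forces, so A_x = 0.

A_x = 0, A_y = 439.7 N, B_y = 170.3 N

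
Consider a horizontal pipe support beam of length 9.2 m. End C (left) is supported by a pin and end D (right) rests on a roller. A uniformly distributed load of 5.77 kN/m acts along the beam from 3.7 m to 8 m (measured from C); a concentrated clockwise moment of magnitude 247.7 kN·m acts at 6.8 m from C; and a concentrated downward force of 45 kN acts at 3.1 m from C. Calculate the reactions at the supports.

Resultant of the distributed load: 5.77 × 4.3 = 24.811 kN at 5.85 m from C.
ΣM about C: D_y·9.2 − (5.77·4.3)·5.85 − 247.7 − 45·3.1 = 0 → D_y = 532.34435/9.2 = 57.8635 ≈ 57.86 kN.
ΣF_y = 0: C_y + 57.8635 − 5.77·4.3 − 45 = 0 → C_y = 11.95 kN.
ΣF_x = 0: no horizontal applied forces, so C_x = 0.

C_x = 0, C_y = 11.95 kN, D_y = 57.86 kN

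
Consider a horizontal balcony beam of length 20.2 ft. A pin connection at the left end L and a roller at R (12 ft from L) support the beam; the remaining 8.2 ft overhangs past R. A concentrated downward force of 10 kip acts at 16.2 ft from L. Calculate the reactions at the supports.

Moments about L: R_y·12 − 10·16.2 = 0 → R_y = 162/12 = 13.50 kip.
ΣF_y = 0: L_y + 13.5 − 10 = 0 → L_y = -3.500 kip.
ΣF_x = 0: no horizontal applied forces, so L_x = 0.

L_x = 0, L_y = -3.500 kip, R_y = 13.50 kip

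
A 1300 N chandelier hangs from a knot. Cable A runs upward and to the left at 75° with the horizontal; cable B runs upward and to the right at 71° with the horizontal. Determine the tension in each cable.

ΣF_x = 0: −T_A·cos75° + T_B·cos71° = 0 → T_B = 0.794977·T_A.
ΣF_y = 0: T_A·sin75° + T_B·sin71° = 1300.
Substitute: T_A·(0.965926 + 0.794977·0.945519) = 1300 → T_A = 756.874 ≈ 756.9 N.
Then T_B = 0.794977 × 756.874 = 601.7 N.

T_A = 756.9 N, T_B = 601.7 N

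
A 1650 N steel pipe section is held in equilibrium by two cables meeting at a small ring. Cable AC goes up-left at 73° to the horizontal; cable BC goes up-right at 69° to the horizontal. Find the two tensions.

T_AC = 960.4 N, T_BC = 783.6 N

ΣF_x = 0: −T_AC·cos73° + T_BC·cos69° = 0 → T_BC = 0.815842·T_AC.
ΣF_y = 0: T_AC·sin73° + T_BC·sin69° = 1650.
Substitute: T_AC·(0.956305 + 0.815842·0.93358) = 1650 → T_AC = 960.442 ≈ 960.4 N.
Then T_BC = 0.815842 × 960.442 = 783.6 N.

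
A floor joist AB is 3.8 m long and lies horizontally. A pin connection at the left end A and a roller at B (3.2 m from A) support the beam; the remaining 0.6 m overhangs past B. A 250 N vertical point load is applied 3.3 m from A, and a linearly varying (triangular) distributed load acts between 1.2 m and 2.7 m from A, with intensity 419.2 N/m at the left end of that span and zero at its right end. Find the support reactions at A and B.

Resultant of the triangular load: ½ × 419.2 × 1.5 = 314.4 N, acting at 1.7 m from A (one-third of the span from the peak).
ΣM about A: B_y·3.2 − 250·3.3 − (½·419.2·1.5)·1.7 = 0 → B_y = 1359.48/3.2 = 424.837 ≈ 424.8 N.
ΣF_y = 0: A_y + 424.837 − 250 − ½·419.2·1.5 = 0 → A_y = 139.6 N.
ΣF_x = 0: no horizontal applied forces, so A_x = 0.

A_x = 0, A_y = 139.6 N, B_y = 424.8 N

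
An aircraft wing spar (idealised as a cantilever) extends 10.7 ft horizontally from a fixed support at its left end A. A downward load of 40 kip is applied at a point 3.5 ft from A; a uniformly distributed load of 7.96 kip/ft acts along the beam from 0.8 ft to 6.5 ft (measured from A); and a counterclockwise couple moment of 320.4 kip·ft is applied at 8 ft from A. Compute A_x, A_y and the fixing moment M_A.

Resultant of the distributed load: 7.96 × 5.7 = 45.372 kip at 3.65 ft from A.
ΣF_x = 0: A_x = 0.
ΣF_y = 0: A_y − 40 − 7.96·5.7 = 0 → A_y = 85.37 kip.
ΣM about A: M_A − 40·3.5 − (7.96·5.7)·3.65 + 320.4 = 0 → M_A = -14.79 kip·ft.

A_x = 0, A_y = 85.37 kip, M_A = -14.79 kip·ft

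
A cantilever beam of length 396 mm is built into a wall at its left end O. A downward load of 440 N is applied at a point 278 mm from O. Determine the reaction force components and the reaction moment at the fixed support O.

O_x = 0, O_y = 440.0 N, M_O = 122300 N·mm

ΣF_x = 0: O_x = 0.
ΣF_y = 0: O_y − 440 = 0 → O_y = 440.0 N.
ΣM about O: M_O − 440·278 = 0 → M_O = 122300 N·mm.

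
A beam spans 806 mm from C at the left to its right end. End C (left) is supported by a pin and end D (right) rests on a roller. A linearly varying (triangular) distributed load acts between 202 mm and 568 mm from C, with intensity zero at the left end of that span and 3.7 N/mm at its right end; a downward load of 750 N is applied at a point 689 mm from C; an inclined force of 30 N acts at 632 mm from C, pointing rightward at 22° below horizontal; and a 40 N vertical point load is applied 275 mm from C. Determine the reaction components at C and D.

Resultant of the triangular load: ½ × 3.7 × 366 = 677.1 N, acting at 446 mm from C (one-third of the span from the peak).
Moments about C: D_y·806 − (½·3.7·366)·446 − 750·689 − 30·sin22°·632 − 40·275 = 0 → D_y = 836839/806 = 1038.26 ≈ 1038 N.
ΣF_y = 0: C_y + 1038.26 − ½·3.7·366 − 750 − 30·sin22° − 40 = 0 → C_y = 440.1 N.
ΣF_x = 0: C_x + 30·cos22° = 0 → C_x = -27.82 N.

C_x = -27.82 N, C_y = 440.1 N, D_y = 1038 N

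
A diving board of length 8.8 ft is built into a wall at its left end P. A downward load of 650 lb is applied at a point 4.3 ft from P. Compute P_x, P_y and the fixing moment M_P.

ΣF_x = 0: P_x = 0.
ΣF_y = 0: P_y − 650 = 0 → P_y = 650.0 lb.
ΣM about P: M_P − 650·4.3 = 0 → M_P = 2795 lb·ft.

P_x = 0, P_y = 650.0 lb, M_P = 2795 lb·ft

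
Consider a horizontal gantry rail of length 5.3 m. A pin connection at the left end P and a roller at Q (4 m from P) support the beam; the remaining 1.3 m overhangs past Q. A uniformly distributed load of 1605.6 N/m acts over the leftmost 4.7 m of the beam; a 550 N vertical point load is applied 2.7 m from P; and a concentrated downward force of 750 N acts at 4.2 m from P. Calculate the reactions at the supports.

Resultant of the distributed load: 1605.6 × 4.7 = 7546.32 N at 2.35 m from P.
ΣM about P: Q_y·4 − (1605.6·4.7)·2.35 − 550·2.7 − 750·4.2 = 0 → Q_y = 22368.852/4 = 5592.21 ≈ 5592 N.
ΣF_y = 0: P_y + 5592.21 − 1605.6·4.7 − 550 − 750 = 0 → P_y = 3254 N.
ΣF_x = 0: no horizontal applied forces, so P_x = 0.

P_x = 0, P_y = 3254 N, Q_y = 5592 N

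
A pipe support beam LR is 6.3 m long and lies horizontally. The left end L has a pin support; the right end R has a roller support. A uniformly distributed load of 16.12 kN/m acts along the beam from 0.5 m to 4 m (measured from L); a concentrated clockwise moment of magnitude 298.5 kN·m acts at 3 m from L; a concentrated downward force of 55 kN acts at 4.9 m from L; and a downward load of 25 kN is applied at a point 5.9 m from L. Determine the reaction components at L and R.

L_x = 0, L_y = 2.699 kN, R_y = 133.7 kN

Resultant of the distributed load: 16.12 × 3.5 = 56.42 kN at 2.25 m from L.
Taking moments about L: R_y·6.3 − (16.12·3.5)·2.25 − 298.5 − 55·4.9 − 25·5.9 = 0 → R_y = 842.445/6.3 = 133.721 ≈ 133.7 kN.
ΣF_y = 0: L_y + 133.721 − 16.12·3.5 − 55 − 25 = 0 → L_y = 2.699 kN.
ΣF_x = 0: no horizontal applied forces, so L_x = 0.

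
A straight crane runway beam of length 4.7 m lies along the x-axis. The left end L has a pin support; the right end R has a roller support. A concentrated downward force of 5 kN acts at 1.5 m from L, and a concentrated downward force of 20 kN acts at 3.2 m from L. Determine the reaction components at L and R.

L_x = 0, L_y = 9.787 kN, R_y = 15.21 kN

Moments about L: R_y·4.7 − 5·1.5 − 20·3.2 = 0 → R_y = 71.5/4.7 = 15.2128 ≈ 15.21 kN.
ΣF_y = 0: L_y + 15.2128 − 5 − 20 = 0 → L_y = 9.787 kN.
ΣF_x = 0: no horizontal applied forces, so L_x = 0.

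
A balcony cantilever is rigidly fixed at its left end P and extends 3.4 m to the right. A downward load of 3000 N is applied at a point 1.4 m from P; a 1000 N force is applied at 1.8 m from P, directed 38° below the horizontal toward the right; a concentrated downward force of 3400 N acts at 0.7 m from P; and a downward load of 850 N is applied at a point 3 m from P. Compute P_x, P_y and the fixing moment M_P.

ΣF_x = 0: P_x + 1000·cos38° = 0 → P_x = -788.0 N.
ΣF_y = 0: P_y − 3000 − 1000·sin38° − 3400 − 850 = 0 → P_y = 7866 N.
ΣM about P: M_P − 3000·1.4 − 1000·sin38°·1.8 − 3400·0.7 − 850·3 = 0 → M_P = 10240 N·m.

P_x = -788.0 N, P_y = 7866 N, M_P = 10240 N·m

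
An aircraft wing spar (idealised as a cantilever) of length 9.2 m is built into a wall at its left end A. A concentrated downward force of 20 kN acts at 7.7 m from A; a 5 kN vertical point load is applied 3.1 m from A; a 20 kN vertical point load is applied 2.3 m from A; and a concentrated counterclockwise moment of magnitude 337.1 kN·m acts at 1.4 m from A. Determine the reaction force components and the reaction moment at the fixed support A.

A_x = 0, A_y = 45.00 kN, M_A = -121.6 kN·m

ΣF_x = 0: A_x = 0.
ΣF_y = 0: A_y − 20 − 5 − 20 = 0 → A_y = 45.00 kN.
ΣM about A: M_A − 20·7.7 − 5·3.1 − 20·2.3 + 337.1 = 0 → M_A = -121.6 kN·m.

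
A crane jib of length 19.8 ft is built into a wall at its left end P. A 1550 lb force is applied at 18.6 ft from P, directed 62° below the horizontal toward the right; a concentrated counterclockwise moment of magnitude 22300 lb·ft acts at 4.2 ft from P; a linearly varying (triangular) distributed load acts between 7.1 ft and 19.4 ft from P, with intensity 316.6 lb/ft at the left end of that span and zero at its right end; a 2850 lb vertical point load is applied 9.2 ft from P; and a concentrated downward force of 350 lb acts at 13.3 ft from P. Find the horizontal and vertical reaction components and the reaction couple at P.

Resultant of the triangular load: ½ × 316.6 × 12.3 = 1947.09 lb, acting at 11.2 ft from P (one-third of the span from the peak).
ΣF_x = 0: P_x + 1550·cos62° = 0 → P_x = -727.7 lb.
ΣF_y = 0: P_y − 1550·sin62° − ½·316.6·12.3 − 2850 − 350 = 0 → P_y = 6516 lb.
ΣM about P: M_P − 1550·sin62°·18.6 + 22300 − (½·316.6·12.3)·11.2 − 2850·9.2 − 350·13.3 = 0 → M_P = 55840 lb·ft.

P_x = -727.7 lb, P_y = 6516 lb, M_P = 55840 lb·ft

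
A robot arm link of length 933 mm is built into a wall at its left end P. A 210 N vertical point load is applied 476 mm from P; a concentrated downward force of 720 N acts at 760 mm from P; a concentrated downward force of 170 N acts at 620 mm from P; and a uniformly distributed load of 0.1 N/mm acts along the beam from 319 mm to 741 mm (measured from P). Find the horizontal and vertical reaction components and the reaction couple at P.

Resultant of the distributed load: 0.1 × 422 = 42.2 N at 530 mm from P.
ΣF_x = 0: P_x = 0.
ΣF_y = 0: P_y − 210 − 720 − 170 − 0.1·422 = 0 → P_y = 1142 N.
ΣM about P: M_P − 210·476 − 720·760 − 170·620 − (0.1·422)·530 = 0 → M_P = 774900 N·mm.

P_x = 0, P_y = 1142 N, M_P = 774900 N·mm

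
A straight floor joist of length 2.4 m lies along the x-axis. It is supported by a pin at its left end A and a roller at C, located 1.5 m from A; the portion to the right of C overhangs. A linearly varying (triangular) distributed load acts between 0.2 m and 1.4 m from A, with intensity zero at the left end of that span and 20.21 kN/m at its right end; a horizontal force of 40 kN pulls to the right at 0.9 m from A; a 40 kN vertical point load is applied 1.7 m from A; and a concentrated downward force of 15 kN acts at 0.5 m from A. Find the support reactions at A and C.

Resultant of the triangular load: ½ × 20.21 × 1.2 = 12.126 kN, acting at 1 m from A (one-third of the span from the peak).
ΣM about A: C_y·1.5 − (½·20.21·1.2)·1 − 40·1.7 − 15·0.5 = 0 → C_y = 87.626/1.5 = 58.4173 ≈ 58.42 kN.
ΣF_y = 0: A_y + 58.4173 − ½·20.21·1.2 − 40 − 15 = 0 → A_y = 8.709 kN.
ΣF_x = 0: A_x + 40 = 0 → A_x = -40.00 kN.

A_x = -40.00 kN, A_y = 8.709 kN, C_y = 58.42 kN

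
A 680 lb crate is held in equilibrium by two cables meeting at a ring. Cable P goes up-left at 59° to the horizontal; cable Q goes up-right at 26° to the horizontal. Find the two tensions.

ΣF_x = 0: −T_P·cos59° + T_Q·cos26° = 0 → T_Q = 0.573032·T_P.
ΣF_y = 0: T_P·sin59° + T_Q·sin26° = 680.
Substitute: T_P·(0.857167 + 0.573032·0.438371) = 680 → T_P = 613.515 ≈ 613.5 lb.
Then T_Q = 0.573032 × 613.515 = 351.6 lb.

T_P = 613.5 lb, T_Q = 351.6 lb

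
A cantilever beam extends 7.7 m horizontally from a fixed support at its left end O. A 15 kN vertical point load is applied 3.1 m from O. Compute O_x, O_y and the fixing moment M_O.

ΣF_x = 0: O_x = 0.
ΣF_y = 0: O_y − 15 = 0 → O_y = 15.00 kN.
ΣM about O: M_O − 15·3.1 = 0 → M_O = 46.50 kN·m.

O_x = 0, O_y = 15.00 kN, M_O = 46.50 kN·m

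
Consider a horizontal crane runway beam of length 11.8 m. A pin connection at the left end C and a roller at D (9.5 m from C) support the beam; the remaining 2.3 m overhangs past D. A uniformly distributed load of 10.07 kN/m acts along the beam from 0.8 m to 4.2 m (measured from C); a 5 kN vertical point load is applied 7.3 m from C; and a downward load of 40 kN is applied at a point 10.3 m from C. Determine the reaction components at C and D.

Resultant of the distributed load: 10.07 × 3.4 = 34.238 kN at 2.5 m from C.
Taking moments about C: D_y·9.5 − (10.07·3.4)·2.5 − 5·7.3 − 40·10.3 = 0 → D_y = 534.095/9.5 = 56.2205 ≈ 56.22 kN.
ΣF_y = 0: C_y + 56.2205 − 10.07·3.4 − 5 − 40 = 0 → C_y = 23.02 kN.
ΣF_x = 0: no horizontal applied forces, so C_x = 0.

C_x = 0, C_y = 23.02 kN, D_y = 56.22 kN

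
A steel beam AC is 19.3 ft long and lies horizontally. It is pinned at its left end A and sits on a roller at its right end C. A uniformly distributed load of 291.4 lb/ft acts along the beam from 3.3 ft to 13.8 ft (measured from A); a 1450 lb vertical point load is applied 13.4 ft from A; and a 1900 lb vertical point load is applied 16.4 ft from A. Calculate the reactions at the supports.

Resultant of the distributed load: 291.4 × 10.5 = 3059.7 lb at 8.55 ft from A.
ΣM about A: C_y·19.3 − (291.4·10.5)·8.55 − 1450·13.4 − 1900·16.4 = 0 → C_y = 76750.435/19.3 = 3976.71 ≈ 3977 lb.
ΣF_y = 0: A_y + 3976.71 − 291.4·10.5 − 1450 − 1900 = 0 → A_y = 2433 lb.
ΣF_x = 0: no horizontal applied forces, so A_x = 0.

A_x = 0, A_y = 2433 lb, C_y = 3977 lb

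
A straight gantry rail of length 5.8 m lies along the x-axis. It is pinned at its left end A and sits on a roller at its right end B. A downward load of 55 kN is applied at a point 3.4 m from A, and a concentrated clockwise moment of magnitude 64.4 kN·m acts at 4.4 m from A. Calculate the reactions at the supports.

A_x = 0, A_y = 11.66 kN, B_y = 43.34 kN

Taking moments about A: B_y·5.8 − 55·3.4 − 64.4 = 0 → B_y = 251.4/5.8 = 43.3448 ≈ 43.34 kN.
ΣF_y = 0: A_y + 43.3448 − 55 = 0 → A_y = 11.66 kN.
ΣF_x = 0: no horizontal applied forces, so A_x = 0.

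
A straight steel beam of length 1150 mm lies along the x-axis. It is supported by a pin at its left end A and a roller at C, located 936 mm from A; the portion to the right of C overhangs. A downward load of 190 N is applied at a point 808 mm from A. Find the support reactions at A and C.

Moments about A: C_y·936 − 190·808 = 0 → C_y = 153520/936 = 164.017 ≈ 164.0 N.
ΣF_y = 0: A_y + 164.017 − 190 = 0 → A_y = 25.98 N.
ΣF_x = 0: no horizontal applied forces, so A_x = 0.

A_x = 0, A_y = 25.98 N, C_y = 164.0 N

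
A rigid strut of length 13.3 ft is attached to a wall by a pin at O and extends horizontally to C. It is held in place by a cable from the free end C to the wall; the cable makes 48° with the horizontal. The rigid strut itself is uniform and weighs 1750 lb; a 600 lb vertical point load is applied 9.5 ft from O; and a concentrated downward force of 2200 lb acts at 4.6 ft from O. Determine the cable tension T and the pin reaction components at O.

ΣM about O: T·sin48°·13.3 − 1750·6.65 − 600·9.5 − 2200·4.6 = 0 → T = 27457.5/(13.3·0.743145) = 2778.02 ≈ 2778 lb.
ΣF_x = 0: O_x − T·cos48° = 0 → O_x = 2778.02 × 0.669131 = 1859 lb.
ΣF_y = 0: O_y + T·sin48° − 1750 − 600 − 2200 = 0 → O_y = 4550 − 2778.02 × 0.743145 = 2486 lb.

T = 2778 lb, O_x = 1859 lb, O_y = 2486 lb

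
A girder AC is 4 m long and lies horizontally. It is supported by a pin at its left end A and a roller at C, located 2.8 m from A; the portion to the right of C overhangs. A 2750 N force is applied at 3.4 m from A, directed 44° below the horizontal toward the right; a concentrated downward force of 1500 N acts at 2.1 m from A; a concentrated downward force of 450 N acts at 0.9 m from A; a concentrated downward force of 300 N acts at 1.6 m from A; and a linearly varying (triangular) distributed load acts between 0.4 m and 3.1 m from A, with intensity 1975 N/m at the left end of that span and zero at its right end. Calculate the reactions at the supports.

Resultant of the triangular load: ½ × 1975 × 2.7 = 2666.25 N, acting at 1.3 m from A (one-third of the span from the peak).
ΣM about A: C_y·2.8 − 2750·sin44°·3.4 − 1500·2.1 − 450·0.9 − 300·1.6 − (½·1975·2.7)·1.3 = 0 → C_y = 13996.2/2.8 = 4998.64 ≈ 4999 N.
ΣF_y = 0: A_y + 4998.64 − 2750·sin44° − 1500 − 450 − 300 − ½·1975·2.7 = 0 → A_y = 1828 N.
ΣF_x = 0: A_x + 2750·cos44° = 0 → A_x = -1978 N.

A_x = -1978 N, A_y = 1828 N, C_y = 4999 N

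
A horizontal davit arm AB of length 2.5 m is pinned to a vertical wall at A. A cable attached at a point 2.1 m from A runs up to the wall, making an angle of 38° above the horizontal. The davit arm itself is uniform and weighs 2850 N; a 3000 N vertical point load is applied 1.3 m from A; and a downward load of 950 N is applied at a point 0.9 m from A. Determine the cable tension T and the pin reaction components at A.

ΣM about A: T·sin38°·2.1 − 2850·1.25 − 3000·1.3 − 950·0.9 = 0 → T = 8317.5/(2.1·0.615661) = 6433.27 ≈ 6433 N.
ΣF_x = 0: A_x − T·cos38° = 0 → A_x = 6433.27 × 0.788011 = 5069 N.
ΣF_y = 0: A_y + T·sin38° − 2850 − 3000 − 950 = 0 → A_y = 6800 − 6433.27 × 0.615661 = 2839 N.

T = 6433 N, A_x = 5069 N, A_y = 2839 N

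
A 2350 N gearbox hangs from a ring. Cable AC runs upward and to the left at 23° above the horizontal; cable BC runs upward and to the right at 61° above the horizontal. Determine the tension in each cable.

ΣF_x = 0: −T_AC·cos23° + T_BC·cos61° = 0 → T_BC = 1.89869·T_AC.
ΣF_y = 0: T_AC·sin23° + T_BC·sin61° = 2350.
Substitute: T_AC·(0.390731 + 1.89869·0.87462) = 2350 → T_AC = 1145.58 ≈ 1146 N.
Then T_BC = 1.89869 × 1145.58 = 2175 N.

T_AC = 1146 N, T_BC = 2175 N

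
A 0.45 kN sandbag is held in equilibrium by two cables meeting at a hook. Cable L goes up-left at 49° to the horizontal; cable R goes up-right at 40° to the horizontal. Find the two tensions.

T_L = 0.3448 kN, T_R = 0.2953 kN

ΣF_x = 0: −T_L·cos49° + T_R·cos40° = 0 → T_R = 0.856424·T_L.
ΣF_y = 0: T_L·sin49° + T_R·sin40° = 0.45.
Substitute: T_L·(0.75471 + 0.856424·0.642788) = 0.45 → T_L = 0.344772 ≈ 0.3448 kN.
Then T_R = 0.856424 × 0.344772 = 0.2953 kN.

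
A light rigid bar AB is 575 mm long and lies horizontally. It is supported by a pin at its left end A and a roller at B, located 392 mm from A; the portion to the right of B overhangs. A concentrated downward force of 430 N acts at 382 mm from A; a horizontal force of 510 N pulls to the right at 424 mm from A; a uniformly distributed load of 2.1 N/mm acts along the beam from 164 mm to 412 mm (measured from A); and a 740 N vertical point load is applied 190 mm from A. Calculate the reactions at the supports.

A_x = -510.0 N, A_y = 530.5 N, B_y = 1160 N

Resultant of the distributed load: 2.1 × 248 = 520.8 N at 288 mm from A.
ΣM about A: B_y·392 − 430·382 − (2.1·248)·288 − 740·190 = 0 → B_y = 454850.4/392 = 1160.33 ≈ 1160 N.
ΣF_y = 0: A_y + 1160.33 − 430 − 2.1·248 − 740 = 0 → A_y = 530.5 N.
ΣF_x = 0: A_x + 510 = 0 → A_x = -510.0 N.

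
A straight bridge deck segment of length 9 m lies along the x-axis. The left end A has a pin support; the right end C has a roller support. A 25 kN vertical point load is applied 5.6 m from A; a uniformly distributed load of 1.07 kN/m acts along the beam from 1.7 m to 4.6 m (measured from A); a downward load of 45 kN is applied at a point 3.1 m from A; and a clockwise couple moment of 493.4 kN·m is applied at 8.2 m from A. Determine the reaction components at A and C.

Resultant of the distributed load: 1.07 × 2.9 = 3.103 kN at 3.15 m from A.
Moments about A: C_y·9 − 25·5.6 − (1.07·2.9)·3.15 − 45·3.1 − 493.4 = 0 → C_y = 782.67445/9 = 86.9638 ≈ 86.96 kN.
ΣF_y = 0: A_y + 86.9638 − 25 − 1.07·2.9 − 45 = 0 → A_y = -13.86 kN.
ΣF_x = 0: no horizontal applied forces, so A_x = 0.

A_x = 0, A_y = -13.86 kN, C_y = 86.96 kN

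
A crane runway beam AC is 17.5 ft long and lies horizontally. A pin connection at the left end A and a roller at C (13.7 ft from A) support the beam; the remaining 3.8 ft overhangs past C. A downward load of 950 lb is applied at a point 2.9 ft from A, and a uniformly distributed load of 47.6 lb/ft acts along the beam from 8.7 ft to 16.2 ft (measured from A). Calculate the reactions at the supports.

A_x = 0, A_y = 781.5 lb, C_y = 525.5 lb

Resultant of the distributed load: 47.6 × 7.5 = 357 lb at 12.45 ft from A.
Moments about A: C_y·13.7 − 950·2.9 − (47.6·7.5)·12.45 = 0 → C_y = 7199.65/13.7 = 525.522 ≈ 525.5 lb.
ΣF_y = 0: A_y + 525.522 − 950 − 47.6·7.5 = 0 → A_y = 781.5 lb.
ΣF_x = 0: no horizontal applied forces, so A_x = 0.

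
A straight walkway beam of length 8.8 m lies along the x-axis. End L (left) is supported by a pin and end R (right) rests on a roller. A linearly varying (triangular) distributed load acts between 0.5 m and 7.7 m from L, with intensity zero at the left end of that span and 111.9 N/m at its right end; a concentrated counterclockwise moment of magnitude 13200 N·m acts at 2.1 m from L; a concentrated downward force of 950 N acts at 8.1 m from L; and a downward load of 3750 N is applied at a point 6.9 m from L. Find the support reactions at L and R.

L_x = 0, L_y = 2545 N, R_y = 2557 N

Resultant of the triangular load: ½ × 111.9 × 7.2 = 402.84 N, acting at 5.3 m from L (one-third of the span from the peak).
Moments about L: R_y·8.8 − (½·111.9·7.2)·5.3 + 13200 − 950·8.1 − 3750·6.9 = 0 → R_y = 22505.052/8.8 = 2557.39 ≈ 2557 N.
ΣF_y = 0: L_y + 2557.39 − ½·111.9·7.2 − 950 − 3750 = 0 → L_y = 2545 N.
ΣF_x = 0: no horizontal applied forces, so L_x = 0.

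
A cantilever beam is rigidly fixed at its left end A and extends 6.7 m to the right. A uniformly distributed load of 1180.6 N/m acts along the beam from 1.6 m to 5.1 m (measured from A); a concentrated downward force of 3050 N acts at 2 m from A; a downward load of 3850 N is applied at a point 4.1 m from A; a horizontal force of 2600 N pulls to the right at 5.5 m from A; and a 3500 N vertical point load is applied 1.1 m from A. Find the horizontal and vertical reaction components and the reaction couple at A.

A_x = -2600 N, A_y = 14530 N, M_A = 39580 N·m

Resultant of the distributed load: 1180.6 × 3.5 = 4132.1 N at 3.35 m from A.
ΣF_x = 0: A_x + 2600 = 0 → A_x = -2600 N.
ΣF_y = 0: A_y − 1180.6·3.5 − 3050 − 3850 − 3500 = 0 → A_y = 14530 N.
ΣM about A: M_A − (1180.6·3.5)·3.35 − 3050·2 − 3850·4.1 − 3500·1.1 = 0 → M_A = 39580 N·m.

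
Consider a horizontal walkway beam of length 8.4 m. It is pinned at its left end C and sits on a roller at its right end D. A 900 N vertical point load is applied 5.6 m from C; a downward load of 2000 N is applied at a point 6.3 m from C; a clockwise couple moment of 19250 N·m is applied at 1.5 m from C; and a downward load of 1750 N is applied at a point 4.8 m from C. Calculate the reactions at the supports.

C_x = 0, C_y = -741.7 N, D_y = 5392 N

ΣM about C: D_y·8.4 − 900·5.6 − 2000·6.3 − 19250 − 1750·4.8 = 0 → D_y = 45290/8.4 = 5391.67 ≈ 5392 N.
ΣF_y = 0: C_y + 5391.67 − 900 − 2000 − 1750 = 0 → C_y = -741.7 N.
ΣF_x = 0: no horizontal applied forces, so C_x = 0.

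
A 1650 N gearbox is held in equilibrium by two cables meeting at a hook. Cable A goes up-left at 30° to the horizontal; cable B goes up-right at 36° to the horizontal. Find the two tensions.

ΣF_x = 0: −T_A·cos30° + T_B·cos36° = 0 → T_B = 1.07047·T_A.
ΣF_y = 0: T_A·sin30° + T_B·sin36° = 1650.
Substitute: T_A·(0.5 + 1.07047·0.587785) = 1650 → T_A = 1461.2 ≈ 1461 N.
Then T_B = 1.07047 × 1461.2 = 1564 N.

T_A = 1461 N, T_B = 1564 N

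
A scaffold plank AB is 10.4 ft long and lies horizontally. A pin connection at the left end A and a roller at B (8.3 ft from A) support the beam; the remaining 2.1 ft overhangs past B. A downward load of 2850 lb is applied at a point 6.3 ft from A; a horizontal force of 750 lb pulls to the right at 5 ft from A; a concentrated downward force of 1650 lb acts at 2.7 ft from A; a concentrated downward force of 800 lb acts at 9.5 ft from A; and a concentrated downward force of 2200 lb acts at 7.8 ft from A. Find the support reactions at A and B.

Moments about A: B_y·8.3 − 2850·6.3 − 1650·2.7 − 800·9.5 − 2200·7.8 = 0 → B_y = 47170/8.3 = 5683.13 ≈ 5683 lb.
ΣF_y = 0: A_y + 5683.13 − 2850 − 1650 − 800 − 2200 = 0 → A_y = 1817 lb.
ΣF_x = 0: A_x + 750 = 0 → A_x = -750.0 lb.

A_x = -750.0 lb, A_y = 1817 lb, B_y = 5683 lb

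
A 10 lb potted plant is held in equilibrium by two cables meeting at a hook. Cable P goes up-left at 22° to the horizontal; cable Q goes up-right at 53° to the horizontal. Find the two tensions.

ΣF_x = 0: −T_P·cos22° + T_Q·cos53° = 0 → T_Q = 1.54065·T_P.
ΣF_y = 0: T_P·sin22° + T_Q·sin53° = 10.
Substitute: T_P·(0.374607 + 1.54065·0.798636) = 10 → T_P = 6.23043 ≈ 6.230 lb.
Then T_Q = 1.54065 × 6.23043 = 9.599 lb.

T_P = 6.230 lb, T_Q = 9.599 lb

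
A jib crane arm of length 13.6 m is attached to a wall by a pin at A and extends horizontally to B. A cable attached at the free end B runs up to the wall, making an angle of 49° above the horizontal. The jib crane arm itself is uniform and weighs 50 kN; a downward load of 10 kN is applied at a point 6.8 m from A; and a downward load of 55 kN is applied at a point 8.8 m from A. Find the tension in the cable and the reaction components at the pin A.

ΣM about A: T·sin49°·13.6 − 50·6.8 − 10·6.8 − 55·8.8 = 0 → T = 892/(13.6·0.75471) = 86.9052 ≈ 86.91 kN.
ΣF_x = 0: A_x − T·cos49° = 0 → A_x = 86.9052 × 0.656059 = 57.01 kN.
ΣF_y = 0: A_y + T·sin49° − 50 − 10 − 55 = 0 → A_y = 115 − 86.9052 × 0.75471 = 49.41 kN.

T = 86.91 kN, A_x = 57.01 kN, A_y = 49.41 kN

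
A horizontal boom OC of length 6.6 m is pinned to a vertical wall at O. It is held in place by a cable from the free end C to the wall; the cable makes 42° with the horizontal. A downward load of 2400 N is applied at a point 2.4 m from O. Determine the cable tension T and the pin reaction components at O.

T = 1304 N, O_x = 969.3 N, O_y = 1527 N

ΣM about O: T·sin42°·6.6 − 2400·2.4 = 0 → T = 5760/(6.6·0.669131) = 1304.27 ≈ 1304 N.
ΣF_x = 0: O_x − T·cos42° = 0 → O_x = 1304.27 × 0.743145 = 969.3 N.
ΣF_y = 0: O_y + T·sin42° − 2400 = 0 → O_y = 2400 − 1304.27 × 0.669131 = 1527 N.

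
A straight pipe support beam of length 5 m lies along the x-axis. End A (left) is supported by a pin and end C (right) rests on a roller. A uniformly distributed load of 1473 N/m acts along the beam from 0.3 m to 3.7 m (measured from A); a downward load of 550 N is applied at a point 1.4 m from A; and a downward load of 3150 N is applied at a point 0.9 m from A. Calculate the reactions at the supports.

Resultant of the distributed load: 1473 × 3.4 = 5008.2 N at 2 m from A.
Moments about A: C_y·5 − (1473·3.4)·2 − 550·1.4 − 3150·0.9 = 0 → C_y = 13621.4/5 = 2724.28 ≈ 2724 N.
ΣF_y = 0: A_y + 2724.28 − 1473·3.4 − 550 − 3150 = 0 → A_y = 5984 N.
ΣF_x = 0: no horizontal applied forces, so A_x = 0.

A_x = 0, A_y = 5984 N, C_y = 2724 N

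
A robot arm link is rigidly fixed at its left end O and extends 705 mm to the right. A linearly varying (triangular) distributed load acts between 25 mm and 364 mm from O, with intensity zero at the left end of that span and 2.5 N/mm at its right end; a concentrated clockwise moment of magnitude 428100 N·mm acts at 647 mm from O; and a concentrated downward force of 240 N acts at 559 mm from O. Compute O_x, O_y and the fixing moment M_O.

O_x = 0, O_y = 663.8 N, M_O = 668600 N·mm

Resultant of the triangular load: ½ × 2.5 × 339 = 423.75 N, acting at 251 mm from O (one-third of the span from the peak).
ΣF_x = 0: O_x = 0.
ΣF_y = 0: O_y − ½·2.5·339 − 240 = 0 → O_y = 663.8 N.
ΣM about O: M_O − (½·2.5·339)·251 − 428100 − 240·559 = 0 → M_O = 668600 N·mm.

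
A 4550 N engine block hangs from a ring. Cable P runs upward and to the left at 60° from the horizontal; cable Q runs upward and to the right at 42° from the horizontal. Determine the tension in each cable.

T_P = 3457 N, T_Q = 2326 N

ΣF_x = 0: −T_P·cos60° + T_Q·cos42° = 0 → T_Q = 0.672816·T_P.
ΣF_y = 0: T_P·sin60° + T_Q·sin42° = 4550.
Substitute: T_P·(0.866025 + 0.672816·0.669131) = 4550 → T_P = 3456.85 ≈ 3457 N.
Then T_Q = 0.672816 × 3456.85 = 2326 N.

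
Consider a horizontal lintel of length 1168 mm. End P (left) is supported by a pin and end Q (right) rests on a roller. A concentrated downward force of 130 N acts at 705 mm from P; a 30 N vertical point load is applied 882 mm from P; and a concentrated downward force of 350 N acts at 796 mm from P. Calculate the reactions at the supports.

P_x = 0, P_y = 170.4 N, Q_y = 339.6 N

Moments about P: Q_y·1168 − 130·705 − 30·882 − 350·796 = 0 → Q_y = 396710/1168 = 339.649 ≈ 339.6 N.
ΣF_y = 0: P_y + 339.649 − 130 − 30 − 350 = 0 → P_y = 170.4 N.
ΣF_x = 0: no horizontal applied forces, so P_x = 0.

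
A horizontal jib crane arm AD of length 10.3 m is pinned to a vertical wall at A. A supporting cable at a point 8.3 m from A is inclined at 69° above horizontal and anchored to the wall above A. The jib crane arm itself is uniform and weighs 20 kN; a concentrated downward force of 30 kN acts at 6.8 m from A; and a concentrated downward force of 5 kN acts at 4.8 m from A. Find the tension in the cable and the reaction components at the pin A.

ΣM about A: T·sin69°·8.3 − 20·5.15 − 30·6.8 − 5·4.8 = 0 → T = 331/(8.3·0.93358) = 42.7168 ≈ 42.72 kN.
ΣF_x = 0: A_x − T·cos69° = 0 → A_x = 42.7168 × 0.358368 = 15.31 kN.
ΣF_y = 0: A_y + T·sin69° − 20 − 30 − 5 = 0 → A_y = 55 − 42.7168 × 0.93358 = 15.12 kN.

T = 42.72 kN, A_x = 15.31 kN, A_y = 15.12 kN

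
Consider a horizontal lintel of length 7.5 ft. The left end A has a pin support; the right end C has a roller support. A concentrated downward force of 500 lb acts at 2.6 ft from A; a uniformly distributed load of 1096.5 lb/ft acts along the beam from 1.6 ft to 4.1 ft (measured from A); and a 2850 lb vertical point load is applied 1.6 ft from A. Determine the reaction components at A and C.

Resultant of the distributed load: 1096.5 × 2.5 = 2741.25 lb at 2.85 ft from A.
Taking moments about A: C_y·7.5 − 500·2.6 − (1096.5·2.5)·2.85 − 2850·1.6 = 0 → C_y = 13672.5625/7.5 = 1823.01 ≈ 1823 lb.
ΣF_y = 0: A_y + 1823.01 − 500 − 1096.5·2.5 − 2850 = 0 → A_y = 4268 lb.
ΣF_x = 0: no horizontal applied forces, so A_x = 0.

A_x = 0, A_y = 4268 lb, C_y = 1823 lb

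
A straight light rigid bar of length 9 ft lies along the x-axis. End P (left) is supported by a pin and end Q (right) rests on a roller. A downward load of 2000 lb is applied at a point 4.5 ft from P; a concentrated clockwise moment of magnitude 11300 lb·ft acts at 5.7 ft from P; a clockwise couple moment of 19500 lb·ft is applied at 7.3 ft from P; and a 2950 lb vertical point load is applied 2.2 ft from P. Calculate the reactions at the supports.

P_x = 0, P_y = -193.3 lb, Q_y = 5143 lb

Moments about P: Q_y·9 − 2000·4.5 − 11300 − 19500 − 2950·2.2 = 0 → Q_y = 46290/9 = 5143.33 ≈ 5143 lb.
ΣF_y = 0: P_y + 5143.33 − 2000 − 2950 = 0 → P_y = -193.3 lb.
ΣF_x = 0: no horizontal applied forces, so P_x = 0.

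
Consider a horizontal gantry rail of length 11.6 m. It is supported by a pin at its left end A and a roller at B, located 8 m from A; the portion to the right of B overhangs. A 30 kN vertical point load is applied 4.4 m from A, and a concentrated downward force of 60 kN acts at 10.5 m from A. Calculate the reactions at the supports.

A_x = 0, A_y = -5.250 kN, B_y = 95.25 kN

Moments about A: B_y·8 − 30·4.4 − 60·10.5 = 0 → B_y = 762/8 = 95.25 kN.
ΣF_y = 0: A_y + 95.25 − 30 − 60 = 0 → A_y = -5.250 kN.
ΣF_x = 0: no horizontal applied forces, so A_x = 0.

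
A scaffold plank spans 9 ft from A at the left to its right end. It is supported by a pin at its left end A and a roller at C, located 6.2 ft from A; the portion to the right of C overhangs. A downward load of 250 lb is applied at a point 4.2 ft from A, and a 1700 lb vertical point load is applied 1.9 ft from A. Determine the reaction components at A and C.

Taking moments about A: C_y·6.2 − 250·4.2 − 1700·1.9 = 0 → C_y = 4280/6.2 = 690.323 ≈ 690.3 lb.
ΣF_y = 0: A_y + 690.323 − 250 − 1700 = 0 → A_y = 1260 lb.
ΣF_x = 0: no horizontal applied forces, so A_x = 0.

A_x = 0, A_y = 1260 lb, C_y = 690.3 lb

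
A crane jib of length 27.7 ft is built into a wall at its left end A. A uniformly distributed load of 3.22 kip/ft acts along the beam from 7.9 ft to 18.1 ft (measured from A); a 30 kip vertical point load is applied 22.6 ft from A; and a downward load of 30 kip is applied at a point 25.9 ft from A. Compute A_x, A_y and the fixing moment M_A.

A_x = 0, A_y = 92.84 kip, M_A = 1882 kip·ft

Resultant of the distributed load: 3.22 × 10.2 = 32.844 kip at 13 ft from A.
ΣF_x = 0: A_x = 0.
ΣF_y = 0: A_y − 3.22·10.2 − 30 − 30 = 0 → A_y = 92.84 kip.
ΣM about A: M_A − (3.22·10.2)·13 − 30·22.6 − 30·25.9 = 0 → M_A = 1882 kip·ft.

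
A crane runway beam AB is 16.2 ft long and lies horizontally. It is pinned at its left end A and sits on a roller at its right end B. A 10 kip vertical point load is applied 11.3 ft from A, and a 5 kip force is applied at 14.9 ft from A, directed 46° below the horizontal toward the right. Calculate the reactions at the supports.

ΣM about A: B_y·16.2 − 10·11.3 − 5·sin46°·14.9 = 0 → B_y = 166.591/16.2 = 10.2834 ≈ 10.28 kip.
ΣF_y = 0: A_y + 10.2834 − 10 − 5·sin46° = 0 → A_y = 3.313 kip.
ΣF_x = 0: A_x + 5·cos46° = 0 → A_x = -3.473 kip.

A_x = -3.473 kip, A_y = 3.313 kip, B_y = 10.28 kip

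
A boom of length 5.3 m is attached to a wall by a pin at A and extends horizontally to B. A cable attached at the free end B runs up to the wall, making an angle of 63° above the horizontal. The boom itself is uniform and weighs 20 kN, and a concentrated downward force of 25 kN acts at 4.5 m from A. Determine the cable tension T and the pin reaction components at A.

ΣM about A: T·sin63°·5.3 − 20·2.65 − 25·4.5 = 0 → T = 165.5/(5.3·0.891007) = 35.0462 ≈ 35.05 kN.
ΣF_x = 0: A_x − T·cos63° = 0 → A_x = 35.0462 × 0.45399 = 15.91 kN.
ΣF_y = 0: A_y + T·sin63° − 20 − 25 = 0 → A_y = 45 − 35.0462 × 0.891007 = 13.77 kN.

T = 35.05 kN, A_x = 15.91 kN, A_y = 13.77 kN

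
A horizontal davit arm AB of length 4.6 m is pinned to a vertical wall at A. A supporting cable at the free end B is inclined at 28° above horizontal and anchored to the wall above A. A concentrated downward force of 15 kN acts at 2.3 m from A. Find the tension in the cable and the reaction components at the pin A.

T = 15.98 kN, A_x = 14.11 kN, A_y = 7.500 kN

ΣM about A: T·sin28°·4.6 − 15·2.3 = 0 → T = 34.5/(4.6·0.469472) = 15.9754 ≈ 15.98 kN.
ΣF_x = 0: A_x − T·cos28° = 0 → A_x = 15.9754 × 0.882948 = 14.11 kN.
ΣF_y = 0: A_y + T·sin28° − 15 = 0 → A_y = 15 − 15.9754 × 0.469472 = 7.500 kN.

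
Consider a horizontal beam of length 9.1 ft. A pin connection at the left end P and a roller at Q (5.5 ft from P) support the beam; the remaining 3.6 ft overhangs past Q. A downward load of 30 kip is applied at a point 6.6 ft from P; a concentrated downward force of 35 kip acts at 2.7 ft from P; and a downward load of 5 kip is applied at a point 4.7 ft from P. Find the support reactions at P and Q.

P_x = 0, P_y = 12.55 kip, Q_y = 57.45 kip

Moments about P: Q_y·5.5 − 30·6.6 − 35·2.7 − 5·4.7 = 0 → Q_y = 316/5.5 = 57.4545 ≈ 57.45 kip.
ΣF_y = 0: P_y + 57.4545 − 30 − 35 − 5 = 0 → P_y = 12.55 kip.
ΣF_x = 0: no horizontal applied forces, so P_x = 0.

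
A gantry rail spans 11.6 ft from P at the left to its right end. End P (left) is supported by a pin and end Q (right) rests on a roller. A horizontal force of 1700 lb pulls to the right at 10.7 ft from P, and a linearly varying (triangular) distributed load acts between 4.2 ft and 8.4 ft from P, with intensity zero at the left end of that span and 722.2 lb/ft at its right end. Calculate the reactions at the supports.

P_x = -1700 lb, P_y = 601.4 lb, Q_y = 915.2 lb

Resultant of the triangular load: ½ × 722.2 × 4.2 = 1516.62 lb, acting at 7 ft from P (one-third of the span from the peak).
Taking moments about P: Q_y·11.6 − (½·722.2·4.2)·7 = 0 → Q_y = 10616.34/11.6 = 915.202 ≈ 915.2 lb.
ΣF_y = 0: P_y + 915.202 − ½·722.2·4.2 = 0 → P_y = 601.4 lb.
ΣF_x = 0: P_x + 1700 = 0 → P_x = -1700 lb.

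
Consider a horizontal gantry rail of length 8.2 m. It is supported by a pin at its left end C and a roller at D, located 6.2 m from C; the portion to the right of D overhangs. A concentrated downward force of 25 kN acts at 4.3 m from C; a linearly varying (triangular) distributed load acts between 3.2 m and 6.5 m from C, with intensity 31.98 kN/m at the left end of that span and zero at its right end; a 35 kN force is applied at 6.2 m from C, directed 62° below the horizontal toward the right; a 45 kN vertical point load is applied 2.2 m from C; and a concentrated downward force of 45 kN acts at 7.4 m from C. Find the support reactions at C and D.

Resultant of the triangular load: ½ × 31.98 × 3.3 = 52.767 kN, acting at 4.3 m from C (one-third of the span from the peak).
ΣM about C: D_y·6.2 − 25·4.3 − (½·31.98·3.3)·4.3 − 35·sin62°·6.2 − 45·2.2 − 45·7.4 = 0 → D_y = 957.998/6.2 = 154.516 ≈ 154.5 kN.
ΣF_y = 0: C_y + 154.516 − 25 − ½·31.98·3.3 − 35·sin62° − 45 − 45 = 0 → C_y = 44.15 kN.
ΣF_x = 0: C_x + 35·cos62° = 0 → C_x = -16.43 kN.

C_x = -16.43 kN, C_y = 44.15 kN, D_y = 154.5 kN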